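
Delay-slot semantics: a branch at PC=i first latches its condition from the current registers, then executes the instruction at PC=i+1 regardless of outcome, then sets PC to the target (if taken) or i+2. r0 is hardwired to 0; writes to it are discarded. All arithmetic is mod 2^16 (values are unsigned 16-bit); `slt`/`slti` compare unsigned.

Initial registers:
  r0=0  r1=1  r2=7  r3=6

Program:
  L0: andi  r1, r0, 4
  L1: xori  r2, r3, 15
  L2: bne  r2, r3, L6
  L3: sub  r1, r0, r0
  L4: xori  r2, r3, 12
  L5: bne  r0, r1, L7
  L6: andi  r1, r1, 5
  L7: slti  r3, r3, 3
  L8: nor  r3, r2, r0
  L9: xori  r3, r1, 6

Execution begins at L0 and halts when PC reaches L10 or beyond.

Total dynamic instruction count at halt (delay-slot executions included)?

  step pc=0: andi  r1, r0, 4  regs=(0,0,7,6)
  step pc=1: xori  r2, r3, 15  regs=(0,0,9,6)
  step pc=2: bne  r2, r3, L6  cond=T  regs=(0,0,9,6)
  step pc=3: sub  r1, r0, r0  regs=(0,0,9,6)
  step pc=6: andi  r1, r1, 5  regs=(0,0,9,6)
  step pc=7: slti  r3, r3, 3  regs=(0,0,9,0)
  step pc=8: nor  r3, r2, r0  regs=(0,0,9,65526)
  step pc=9: xori  r3, r1, 6  regs=(0,0,9,6)

8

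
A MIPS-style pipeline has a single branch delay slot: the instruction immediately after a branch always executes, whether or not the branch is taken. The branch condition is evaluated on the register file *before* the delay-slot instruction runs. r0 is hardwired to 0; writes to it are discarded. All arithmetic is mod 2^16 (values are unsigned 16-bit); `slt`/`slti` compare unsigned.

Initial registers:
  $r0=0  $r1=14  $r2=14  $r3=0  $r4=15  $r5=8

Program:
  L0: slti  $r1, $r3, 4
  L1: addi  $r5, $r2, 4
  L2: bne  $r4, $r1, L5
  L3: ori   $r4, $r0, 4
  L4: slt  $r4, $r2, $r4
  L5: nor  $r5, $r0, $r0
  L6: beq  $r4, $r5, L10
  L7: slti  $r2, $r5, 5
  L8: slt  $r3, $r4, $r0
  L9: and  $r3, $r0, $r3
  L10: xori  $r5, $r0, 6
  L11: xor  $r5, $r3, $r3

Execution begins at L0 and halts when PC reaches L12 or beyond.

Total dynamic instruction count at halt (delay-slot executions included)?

11

PC=0  slti  $r1, $r3, 4      | $r0=0 $r1=1 $r2=14 $r3=0 $r4=15 $r5=8
PC=1  addi  $r5, $r2, 4      | $r0=0 $r1=1 $r2=14 $r3=0 $r4=15 $r5=18
PC=2  bne  $r4, $r1, L5      | $r0=0 $r1=1 $r2=14 $r3=0 $r4=15 $r5=18  [TAKEN]
PC=3  ori   $r4, $r0, 4      | $r0=0 $r1=1 $r2=14 $r3=0 $r4=4 $r5=18
PC=5  nor  $r5, $r0, $r0     | $r0=0 $r1=1 $r2=14 $r3=0 $r4=4 $r5=65535
PC=6  beq  $r4, $r5, L10     | $r0=0 $r1=1 $r2=14 $r3=0 $r4=4 $r5=65535  [not taken]
PC=7  slti  $r2, $r5, 5      | $r0=0 $r1=1 $r2=0 $r3=0 $r4=4 $r5=65535
PC=8  slt  $r3, $r4, $r0     | $r0=0 $r1=1 $r2=0 $r3=0 $r4=4 $r5=65535
PC=9  and  $r3, $r0, $r3     | $r0=0 $r1=1 $r2=0 $r3=0 $r4=4 $r5=65535
PC=10 xori  $r5, $r0, 6      | $r0=0 $r1=1 $r2=0 $r3=0 $r4=4 $r5=6
PC=11 xor  $r5, $r3, $r3     | $r0=0 $r1=1 $r2=0 $r3=0 $r4=4 $r5=0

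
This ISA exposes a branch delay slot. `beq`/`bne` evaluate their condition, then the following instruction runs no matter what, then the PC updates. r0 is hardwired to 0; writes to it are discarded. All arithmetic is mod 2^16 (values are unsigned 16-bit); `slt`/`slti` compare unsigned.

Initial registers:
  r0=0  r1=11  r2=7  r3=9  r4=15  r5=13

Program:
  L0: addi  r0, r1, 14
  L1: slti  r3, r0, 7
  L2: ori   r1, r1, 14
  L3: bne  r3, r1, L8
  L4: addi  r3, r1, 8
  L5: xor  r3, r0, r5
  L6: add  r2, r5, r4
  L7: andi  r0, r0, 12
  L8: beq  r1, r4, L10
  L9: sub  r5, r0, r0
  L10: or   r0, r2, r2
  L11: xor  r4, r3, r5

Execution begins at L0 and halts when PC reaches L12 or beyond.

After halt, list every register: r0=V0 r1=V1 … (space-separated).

r0=0 r1=15 r2=7 r3=23 r4=23 r5=0

PC=0  addi  r0, r1, 14       | r0=0 r1=11 r2=7 r3=9 r4=15 r5=13
PC=1  slti  r3, r0, 7        | r0=0 r1=11 r2=7 r3=1 r4=15 r5=13
PC=2  ori   r1, r1, 14       | r0=0 r1=15 r2=7 r3=1 r4=15 r5=13
PC=3  bne  r3, r1, L8        | r0=0 r1=15 r2=7 r3=1 r4=15 r5=13  [TAKEN]
PC=4  addi  r3, r1, 8        | r0=0 r1=15 r2=7 r3=23 r4=15 r5=13
PC=8  beq  r1, r4, L10       | r0=0 r1=15 r2=7 r3=23 r4=15 r5=13  [TAKEN]
PC=9  sub  r5, r0, r0        | r0=0 r1=15 r2=7 r3=23 r4=15 r5=0
PC=10 or   r0, r2, r2        | r0=0 r1=15 r2=7 r3=23 r4=15 r5=0
PC=11 xor  r4, r3, r5        | r0=0 r1=15 r2=7 r3=23 r4=23 r5=0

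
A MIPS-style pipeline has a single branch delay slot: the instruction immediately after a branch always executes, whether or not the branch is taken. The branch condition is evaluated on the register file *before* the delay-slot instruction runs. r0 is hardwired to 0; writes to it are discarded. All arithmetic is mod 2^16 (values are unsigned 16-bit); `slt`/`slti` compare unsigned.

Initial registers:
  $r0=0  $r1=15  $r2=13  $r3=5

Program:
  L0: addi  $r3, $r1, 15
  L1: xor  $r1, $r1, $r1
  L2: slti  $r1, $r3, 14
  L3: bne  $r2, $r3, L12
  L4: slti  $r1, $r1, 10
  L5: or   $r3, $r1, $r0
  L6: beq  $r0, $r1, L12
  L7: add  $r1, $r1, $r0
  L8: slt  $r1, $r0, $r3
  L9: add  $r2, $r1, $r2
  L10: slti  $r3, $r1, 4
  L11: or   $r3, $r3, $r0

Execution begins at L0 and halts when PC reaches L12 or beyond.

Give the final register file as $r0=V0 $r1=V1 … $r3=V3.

  step pc=0: addi  $r3, $r1, 15  regs=(0,15,13,30)
  step pc=1: xor  $r1, $r1, $r1  regs=(0,0,13,30)
  step pc=2: slti  $r1, $r3, 14  regs=(0,0,13,30)
  step pc=3: bne  $r2, $r3, L12  cond=T  regs=(0,0,13,30)
  step pc=4: slti  $r1, $r1, 10  regs=(0,1,13,30)

$r0=0 $r1=1 $r2=13 $r3=30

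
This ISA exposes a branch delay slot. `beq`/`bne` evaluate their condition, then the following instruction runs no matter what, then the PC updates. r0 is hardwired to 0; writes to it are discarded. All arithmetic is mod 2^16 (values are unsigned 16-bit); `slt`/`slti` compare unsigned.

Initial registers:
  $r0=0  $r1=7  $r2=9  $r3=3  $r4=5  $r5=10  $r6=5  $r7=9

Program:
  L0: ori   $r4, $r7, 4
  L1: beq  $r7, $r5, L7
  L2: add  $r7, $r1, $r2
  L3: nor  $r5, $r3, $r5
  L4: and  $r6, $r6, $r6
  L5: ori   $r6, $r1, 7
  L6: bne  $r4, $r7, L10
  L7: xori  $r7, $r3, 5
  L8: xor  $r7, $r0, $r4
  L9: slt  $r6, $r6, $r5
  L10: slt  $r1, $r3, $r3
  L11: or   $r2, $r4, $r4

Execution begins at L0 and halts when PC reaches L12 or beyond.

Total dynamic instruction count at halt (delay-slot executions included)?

#0 ori   $r4, $r7, 4 ; 0/7/9/3/13/10/5/9
#1 beq  $r7, $r5, L7 ; 0/7/9/3/13/10/5/9 ; →fallthru
#2 add  $r7, $r1, $r2 ; 0/7/9/3/13/10/5/16
#3 nor  $r5, $r3, $r5 ; 0/7/9/3/13/65524/5/16
#4 and  $r6, $r6, $r6 ; 0/7/9/3/13/65524/5/16
#5 ori   $r6, $r1, 7 ; 0/7/9/3/13/65524/7/16
#6 bne  $r4, $r7, L10 ; 0/7/9/3/13/65524/7/16 ; →target
#7 xori  $r7, $r3, 5 ; 0/7/9/3/13/65524/7/6
#10 slt  $r1, $r3, $r3 ; 0/0/9/3/13/65524/7/6
#11 or   $r2, $r4, $r4 ; 0/0/13/3/13/65524/7/6

10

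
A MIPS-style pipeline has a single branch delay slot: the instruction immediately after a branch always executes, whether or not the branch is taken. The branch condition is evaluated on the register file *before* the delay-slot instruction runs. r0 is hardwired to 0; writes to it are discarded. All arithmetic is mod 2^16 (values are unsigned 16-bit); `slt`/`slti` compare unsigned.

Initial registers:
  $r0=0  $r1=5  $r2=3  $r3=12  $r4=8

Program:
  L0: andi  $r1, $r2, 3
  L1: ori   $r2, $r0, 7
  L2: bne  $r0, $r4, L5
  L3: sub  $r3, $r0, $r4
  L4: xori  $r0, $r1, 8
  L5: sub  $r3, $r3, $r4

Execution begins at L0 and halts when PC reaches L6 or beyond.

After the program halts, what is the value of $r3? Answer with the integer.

65520

[0] andi  $r1, $r2, 3  →  {$r0:0, $r1:3, $r2:3, $r3:12, $r4:8}
[1] ori   $r2, $r0, 7  →  {$r0:0, $r1:3, $r2:7, $r3:12, $r4:8}
[2] bne  $r0, $r4, L5  →  {$r0:0, $r1:3, $r2:7, $r3:12, $r4:8}  ⟨branch taken⟩
[3] sub  $r3, $r0, $r4  →  {$r0:0, $r1:3, $r2:7, $r3:65528, $r4:8}
[5] sub  $r3, $r3, $r4  →  {$r0:0, $r1:3, $r2:7, $r3:65520, $r4:8}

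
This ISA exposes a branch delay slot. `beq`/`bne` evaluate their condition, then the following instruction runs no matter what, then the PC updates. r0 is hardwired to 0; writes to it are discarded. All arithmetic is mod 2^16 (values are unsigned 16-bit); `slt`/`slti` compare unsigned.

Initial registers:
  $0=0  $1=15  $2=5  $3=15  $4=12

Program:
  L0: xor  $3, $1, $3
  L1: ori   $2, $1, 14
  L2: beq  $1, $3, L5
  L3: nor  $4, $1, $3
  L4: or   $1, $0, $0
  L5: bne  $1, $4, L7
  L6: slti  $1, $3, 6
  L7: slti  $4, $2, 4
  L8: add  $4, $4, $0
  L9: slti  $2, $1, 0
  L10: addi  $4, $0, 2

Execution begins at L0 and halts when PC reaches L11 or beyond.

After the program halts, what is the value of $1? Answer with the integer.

1

[0] xor  $3, $1, $3  →  {$0:0, $1:15, $2:5, $3:0, $4:12}
[1] ori   $2, $1, 14  →  {$0:0, $1:15, $2:15, $3:0, $4:12}
[2] beq  $1, $3, L5  →  {$0:0, $1:15, $2:15, $3:0, $4:12}  ⟨branch fallthrough⟩
[3] nor  $4, $1, $3  →  {$0:0, $1:15, $2:15, $3:0, $4:65520}
[4] or   $1, $0, $0  →  {$0:0, $1:0, $2:15, $3:0, $4:65520}
[5] bne  $1, $4, L7  →  {$0:0, $1:0, $2:15, $3:0, $4:65520}  ⟨branch taken⟩
[6] slti  $1, $3, 6  →  {$0:0, $1:1, $2:15, $3:0, $4:65520}
[7] slti  $4, $2, 4  →  {$0:0, $1:1, $2:15, $3:0, $4:0}
[8] add  $4, $4, $0  →  {$0:0, $1:1, $2:15, $3:0, $4:0}
[9] slti  $2, $1, 0  →  {$0:0, $1:1, $2:0, $3:0, $4:0}
[10] addi  $4, $0, 2  →  {$0:0, $1:1, $2:0, $3:0, $4:2}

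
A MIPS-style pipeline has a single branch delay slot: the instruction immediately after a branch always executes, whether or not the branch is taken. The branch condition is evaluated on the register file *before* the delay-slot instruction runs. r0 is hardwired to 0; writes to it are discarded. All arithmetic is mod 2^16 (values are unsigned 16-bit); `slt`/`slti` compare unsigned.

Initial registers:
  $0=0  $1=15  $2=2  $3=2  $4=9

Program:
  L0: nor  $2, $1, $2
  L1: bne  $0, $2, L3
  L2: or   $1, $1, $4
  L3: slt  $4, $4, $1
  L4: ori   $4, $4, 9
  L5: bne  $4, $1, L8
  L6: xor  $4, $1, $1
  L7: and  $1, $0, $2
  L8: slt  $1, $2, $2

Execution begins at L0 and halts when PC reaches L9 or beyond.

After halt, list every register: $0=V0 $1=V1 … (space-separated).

$0=0 $1=0 $2=65520 $3=2 $4=0

[0] nor  $2, $1, $2  →  {$0:0, $1:15, $2:65520, $3:2, $4:9}
[1] bne  $0, $2, L3  →  {$0:0, $1:15, $2:65520, $3:2, $4:9}  ⟨branch taken⟩
[2] or   $1, $1, $4  →  {$0:0, $1:15, $2:65520, $3:2, $4:9}
[3] slt  $4, $4, $1  →  {$0:0, $1:15, $2:65520, $3:2, $4:1}
[4] ori   $4, $4, 9  →  {$0:0, $1:15, $2:65520, $3:2, $4:9}
[5] bne  $4, $1, L8  →  {$0:0, $1:15, $2:65520, $3:2, $4:9}  ⟨branch taken⟩
[6] xor  $4, $1, $1  →  {$0:0, $1:15, $2:65520, $3:2, $4:0}
[8] slt  $1, $2, $2  →  {$0:0, $1:0, $2:65520, $3:2, $4:0}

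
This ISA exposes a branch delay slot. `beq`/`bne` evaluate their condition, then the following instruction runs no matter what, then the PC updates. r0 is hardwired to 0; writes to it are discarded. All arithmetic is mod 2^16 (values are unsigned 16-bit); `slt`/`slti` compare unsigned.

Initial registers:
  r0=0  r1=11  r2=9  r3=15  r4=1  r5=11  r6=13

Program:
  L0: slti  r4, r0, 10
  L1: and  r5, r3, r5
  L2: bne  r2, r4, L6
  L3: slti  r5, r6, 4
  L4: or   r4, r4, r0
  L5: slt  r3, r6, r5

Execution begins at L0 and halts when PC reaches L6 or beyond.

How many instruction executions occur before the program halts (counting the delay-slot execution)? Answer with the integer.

4

#0 slti  r4, r0, 10 ; 0/11/9/15/1/11/13
#1 and  r5, r3, r5 ; 0/11/9/15/1/11/13
#2 bne  r2, r4, L6 ; 0/11/9/15/1/11/13 ; →target
#3 slti  r5, r6, 4 ; 0/11/9/15/1/0/13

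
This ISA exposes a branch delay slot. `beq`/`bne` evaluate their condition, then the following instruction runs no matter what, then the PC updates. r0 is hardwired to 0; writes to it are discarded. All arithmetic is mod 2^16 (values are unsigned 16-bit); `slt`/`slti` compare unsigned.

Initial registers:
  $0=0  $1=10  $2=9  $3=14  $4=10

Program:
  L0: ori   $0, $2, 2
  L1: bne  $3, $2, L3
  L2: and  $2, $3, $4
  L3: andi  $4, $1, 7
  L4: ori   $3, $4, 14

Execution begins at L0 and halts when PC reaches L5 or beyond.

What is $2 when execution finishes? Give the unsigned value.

10

[0] ori   $0, $2, 2  →  {$0:0, $1:10, $2:9, $3:14, $4:10}
[1] bne  $3, $2, L3  →  {$0:0, $1:10, $2:9, $3:14, $4:10}  ⟨branch taken⟩
[2] and  $2, $3, $4  →  {$0:0, $1:10, $2:10, $3:14, $4:10}
[3] andi  $4, $1, 7  →  {$0:0, $1:10, $2:10, $3:14, $4:2}
[4] ori   $3, $4, 14  →  {$0:0, $1:10, $2:10, $3:14, $4:2}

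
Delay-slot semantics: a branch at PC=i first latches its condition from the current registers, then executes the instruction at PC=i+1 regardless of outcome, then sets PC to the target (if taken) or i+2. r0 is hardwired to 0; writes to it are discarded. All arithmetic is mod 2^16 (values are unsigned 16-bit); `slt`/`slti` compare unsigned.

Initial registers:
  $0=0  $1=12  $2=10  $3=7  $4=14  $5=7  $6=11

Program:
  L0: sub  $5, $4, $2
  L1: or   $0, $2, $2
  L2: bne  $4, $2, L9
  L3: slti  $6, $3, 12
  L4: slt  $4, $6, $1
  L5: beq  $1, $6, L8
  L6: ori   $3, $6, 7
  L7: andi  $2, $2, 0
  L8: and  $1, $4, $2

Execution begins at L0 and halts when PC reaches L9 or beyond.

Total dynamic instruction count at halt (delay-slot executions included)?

  step pc=0: sub  $5, $4, $2  regs=(0,12,10,7,14,4,11)
  step pc=1: or   $0, $2, $2  regs=(0,12,10,7,14,4,11)
  step pc=2: bne  $4, $2, L9  cond=T  regs=(0,12,10,7,14,4,11)
  step pc=3: slti  $6, $3, 12  regs=(0,12,10,7,14,4,1)

4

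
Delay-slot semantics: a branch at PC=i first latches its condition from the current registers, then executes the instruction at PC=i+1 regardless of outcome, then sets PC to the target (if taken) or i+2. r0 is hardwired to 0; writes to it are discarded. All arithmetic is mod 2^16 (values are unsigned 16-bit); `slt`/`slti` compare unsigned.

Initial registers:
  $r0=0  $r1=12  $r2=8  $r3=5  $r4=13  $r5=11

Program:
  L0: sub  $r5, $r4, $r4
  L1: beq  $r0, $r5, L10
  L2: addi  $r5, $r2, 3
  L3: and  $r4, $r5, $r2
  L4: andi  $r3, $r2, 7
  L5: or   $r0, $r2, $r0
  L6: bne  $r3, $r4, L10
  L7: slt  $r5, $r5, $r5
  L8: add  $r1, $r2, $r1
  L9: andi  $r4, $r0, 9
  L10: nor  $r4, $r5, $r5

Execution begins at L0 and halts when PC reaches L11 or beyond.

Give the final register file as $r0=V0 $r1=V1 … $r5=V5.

$r0=0 $r1=12 $r2=8 $r3=5 $r4=65524 $r5=11

#0 sub  $r5, $r4, $r4 ; 0/12/8/5/13/0
#1 beq  $r0, $r5, L10 ; 0/12/8/5/13/0 ; →target
#2 addi  $r5, $r2, 3 ; 0/12/8/5/13/11
#10 nor  $r4, $r5, $r5 ; 0/12/8/5/65524/11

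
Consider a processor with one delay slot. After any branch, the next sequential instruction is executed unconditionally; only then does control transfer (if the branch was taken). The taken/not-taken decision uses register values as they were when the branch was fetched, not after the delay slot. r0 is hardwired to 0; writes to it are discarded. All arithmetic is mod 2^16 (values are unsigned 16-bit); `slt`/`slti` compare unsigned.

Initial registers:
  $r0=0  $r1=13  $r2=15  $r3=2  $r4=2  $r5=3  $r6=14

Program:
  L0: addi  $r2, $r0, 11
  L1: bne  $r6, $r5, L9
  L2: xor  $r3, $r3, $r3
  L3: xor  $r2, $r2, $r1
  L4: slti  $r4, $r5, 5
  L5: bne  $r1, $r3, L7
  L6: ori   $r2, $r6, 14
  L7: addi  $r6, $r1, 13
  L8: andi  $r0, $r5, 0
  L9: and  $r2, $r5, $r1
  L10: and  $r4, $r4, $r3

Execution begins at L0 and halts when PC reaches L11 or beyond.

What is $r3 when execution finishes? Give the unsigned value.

  step pc=0: addi  $r2, $r0, 11  regs=(0,13,11,2,2,3,14)
  step pc=1: bne  $r6, $r5, L9  cond=T  regs=(0,13,11,2,2,3,14)
  step pc=2: xor  $r3, $r3, $r3  regs=(0,13,11,0,2,3,14)
  step pc=9: and  $r2, $r5, $r1  regs=(0,13,1,0,2,3,14)
  step pc=10: and  $r4, $r4, $r3  regs=(0,13,1,0,0,3,14)

0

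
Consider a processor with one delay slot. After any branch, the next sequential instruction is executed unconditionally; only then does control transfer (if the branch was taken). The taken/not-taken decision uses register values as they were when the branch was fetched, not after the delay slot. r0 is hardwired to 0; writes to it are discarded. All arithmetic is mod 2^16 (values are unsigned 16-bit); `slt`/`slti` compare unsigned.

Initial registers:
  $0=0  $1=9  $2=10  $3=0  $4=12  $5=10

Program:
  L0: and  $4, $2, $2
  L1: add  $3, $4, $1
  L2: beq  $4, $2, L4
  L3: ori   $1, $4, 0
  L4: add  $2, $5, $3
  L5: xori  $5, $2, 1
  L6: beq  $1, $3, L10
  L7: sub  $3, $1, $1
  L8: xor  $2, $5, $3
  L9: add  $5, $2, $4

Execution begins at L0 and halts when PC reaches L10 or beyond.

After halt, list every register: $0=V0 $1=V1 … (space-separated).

$0=0 $1=10 $2=28 $3=0 $4=10 $5=38

#0 and  $4, $2, $2 ; 0/9/10/0/10/10
#1 add  $3, $4, $1 ; 0/9/10/19/10/10
#2 beq  $4, $2, L4 ; 0/9/10/19/10/10 ; →target
#3 ori   $1, $4, 0 ; 0/10/10/19/10/10
#4 add  $2, $5, $3 ; 0/10/29/19/10/10
#5 xori  $5, $2, 1 ; 0/10/29/19/10/28
#6 beq  $1, $3, L10 ; 0/10/29/19/10/28 ; →fallthru
#7 sub  $3, $1, $1 ; 0/10/29/0/10/28
#8 xor  $2, $5, $3 ; 0/10/28/0/10/28
#9 add  $5, $2, $4 ; 0/10/28/0/10/38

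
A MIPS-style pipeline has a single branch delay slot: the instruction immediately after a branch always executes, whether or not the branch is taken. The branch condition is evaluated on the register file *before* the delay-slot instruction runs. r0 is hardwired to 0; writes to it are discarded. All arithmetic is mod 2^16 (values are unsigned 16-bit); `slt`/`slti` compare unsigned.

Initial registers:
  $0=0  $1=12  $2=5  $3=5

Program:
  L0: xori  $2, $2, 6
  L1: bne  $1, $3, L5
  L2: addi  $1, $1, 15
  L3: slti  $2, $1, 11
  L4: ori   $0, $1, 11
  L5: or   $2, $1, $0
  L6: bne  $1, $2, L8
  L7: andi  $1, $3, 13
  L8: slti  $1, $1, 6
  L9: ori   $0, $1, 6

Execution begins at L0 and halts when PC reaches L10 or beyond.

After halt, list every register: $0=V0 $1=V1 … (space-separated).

#0 xori  $2, $2, 6 ; 0/12/3/5
#1 bne  $1, $3, L5 ; 0/12/3/5 ; →target
#2 addi  $1, $1, 15 ; 0/27/3/5
#5 or   $2, $1, $0 ; 0/27/27/5
#6 bne  $1, $2, L8 ; 0/27/27/5 ; →fallthru
#7 andi  $1, $3, 13 ; 0/5/27/5
#8 slti  $1, $1, 6 ; 0/1/27/5
#9 ori   $0, $1, 6 ; 0/1/27/5

$0=0 $1=1 $2=27 $3=5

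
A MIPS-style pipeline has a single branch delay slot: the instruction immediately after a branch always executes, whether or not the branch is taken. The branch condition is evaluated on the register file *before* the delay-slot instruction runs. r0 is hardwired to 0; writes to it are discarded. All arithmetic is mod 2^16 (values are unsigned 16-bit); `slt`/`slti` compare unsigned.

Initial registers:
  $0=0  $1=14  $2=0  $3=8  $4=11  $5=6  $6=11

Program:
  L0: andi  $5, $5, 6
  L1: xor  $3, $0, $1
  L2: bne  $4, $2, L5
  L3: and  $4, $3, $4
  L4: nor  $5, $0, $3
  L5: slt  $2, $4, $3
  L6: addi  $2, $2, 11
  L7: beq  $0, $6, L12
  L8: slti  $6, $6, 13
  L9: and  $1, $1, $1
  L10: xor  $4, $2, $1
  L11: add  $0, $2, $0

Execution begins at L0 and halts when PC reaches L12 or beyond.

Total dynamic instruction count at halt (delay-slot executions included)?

11

PC=0  andi  $5, $5, 6        | $0=0 $1=14 $2=0 $3=8 $4=11 $5=6 $6=11
PC=1  xor  $3, $0, $1        | $0=0 $1=14 $2=0 $3=14 $4=11 $5=6 $6=11
PC=2  bne  $4, $2, L5        | $0=0 $1=14 $2=0 $3=14 $4=11 $5=6 $6=11  [TAKEN]
PC=3  and  $4, $3, $4        | $0=0 $1=14 $2=0 $3=14 $4=10 $5=6 $6=11
PC=5  slt  $2, $4, $3        | $0=0 $1=14 $2=1 $3=14 $4=10 $5=6 $6=11
PC=6  addi  $2, $2, 11       | $0=0 $1=14 $2=12 $3=14 $4=10 $5=6 $6=11
PC=7  beq  $0, $6, L12       | $0=0 $1=14 $2=12 $3=14 $4=10 $5=6 $6=11  [not taken]
PC=8  slti  $6, $6, 13       | $0=0 $1=14 $2=12 $3=14 $4=10 $5=6 $6=1
PC=9  and  $1, $1, $1        | $0=0 $1=14 $2=12 $3=14 $4=10 $5=6 $6=1
PC=10 xor  $4, $2, $1        | $0=0 $1=14 $2=12 $3=14 $4=2 $5=6 $6=1
PC=11 add  $0, $2, $0        | $0=0 $1=14 $2=12 $3=14 $4=2 $5=6 $6=1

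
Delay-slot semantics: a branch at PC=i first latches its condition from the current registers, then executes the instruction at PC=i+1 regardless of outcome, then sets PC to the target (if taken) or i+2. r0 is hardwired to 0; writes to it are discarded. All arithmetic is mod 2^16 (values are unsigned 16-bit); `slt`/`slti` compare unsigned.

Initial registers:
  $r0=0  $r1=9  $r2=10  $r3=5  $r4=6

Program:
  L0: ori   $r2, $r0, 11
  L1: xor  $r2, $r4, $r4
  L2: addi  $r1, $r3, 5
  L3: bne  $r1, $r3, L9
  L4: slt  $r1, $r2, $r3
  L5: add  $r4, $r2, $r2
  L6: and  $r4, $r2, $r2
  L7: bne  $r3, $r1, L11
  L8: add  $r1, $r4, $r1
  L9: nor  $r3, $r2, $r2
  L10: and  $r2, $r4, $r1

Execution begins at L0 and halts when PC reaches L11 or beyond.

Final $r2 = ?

0

  step pc=0: ori   $r2, $r0, 11  regs=(0,9,11,5,6)
  step pc=1: xor  $r2, $r4, $r4  regs=(0,9,0,5,6)
  step pc=2: addi  $r1, $r3, 5  regs=(0,10,0,5,6)
  step pc=3: bne  $r1, $r3, L9  cond=T  regs=(0,10,0,5,6)
  step pc=4: slt  $r1, $r2, $r3  regs=(0,1,0,5,6)
  step pc=9: nor  $r3, $r2, $r2  regs=(0,1,0,65535,6)
  step pc=10: and  $r2, $r4, $r1  regs=(0,1,0,65535,6)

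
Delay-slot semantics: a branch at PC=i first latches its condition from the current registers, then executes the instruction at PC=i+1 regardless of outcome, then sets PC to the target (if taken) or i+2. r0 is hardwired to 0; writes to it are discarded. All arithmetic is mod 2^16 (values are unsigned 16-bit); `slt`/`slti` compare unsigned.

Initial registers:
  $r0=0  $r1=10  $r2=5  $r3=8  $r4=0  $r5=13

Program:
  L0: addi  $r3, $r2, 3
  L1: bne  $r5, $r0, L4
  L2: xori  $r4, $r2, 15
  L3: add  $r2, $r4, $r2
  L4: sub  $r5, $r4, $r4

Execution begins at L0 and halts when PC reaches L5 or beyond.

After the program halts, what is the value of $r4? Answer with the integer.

10

[0] addi  $r3, $r2, 3  →  {$r0:0, $r1:10, $r2:5, $r3:8, $r4:0, $r5:13}
[1] bne  $r5, $r0, L4  →  {$r0:0, $r1:10, $r2:5, $r3:8, $r4:0, $r5:13}  ⟨branch taken⟩
[2] xori  $r4, $r2, 15  →  {$r0:0, $r1:10, $r2:5, $r3:8, $r4:10, $r5:13}
[4] sub  $r5, $r4, $r4  →  {$r0:0, $r1:10, $r2:5, $r3:8, $r4:10, $r5:0}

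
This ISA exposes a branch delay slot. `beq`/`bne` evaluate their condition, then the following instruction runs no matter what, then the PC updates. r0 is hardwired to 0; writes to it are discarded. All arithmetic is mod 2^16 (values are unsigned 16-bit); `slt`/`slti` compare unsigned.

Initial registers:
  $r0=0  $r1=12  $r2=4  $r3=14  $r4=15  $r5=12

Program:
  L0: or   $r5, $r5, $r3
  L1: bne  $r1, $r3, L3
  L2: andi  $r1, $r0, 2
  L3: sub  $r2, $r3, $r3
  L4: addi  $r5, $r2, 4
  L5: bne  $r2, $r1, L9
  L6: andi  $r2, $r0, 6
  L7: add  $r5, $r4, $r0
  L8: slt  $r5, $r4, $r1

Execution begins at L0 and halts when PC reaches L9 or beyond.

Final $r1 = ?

0

  step pc=0: or   $r5, $r5, $r3  regs=(0,12,4,14,15,14)
  step pc=1: bne  $r1, $r3, L3  cond=T  regs=(0,12,4,14,15,14)
  step pc=2: andi  $r1, $r0, 2  regs=(0,0,4,14,15,14)
  step pc=3: sub  $r2, $r3, $r3  regs=(0,0,0,14,15,14)
  step pc=4: addi  $r5, $r2, 4  regs=(0,0,0,14,15,4)
  step pc=5: bne  $r2, $r1, L9  cond=F  regs=(0,0,0,14,15,4)
  step pc=6: andi  $r2, $r0, 6  regs=(0,0,0,14,15,4)
  step pc=7: add  $r5, $r4, $r0  regs=(0,0,0,14,15,15)
  step pc=8: slt  $r5, $r4, $r1  regs=(0,0,0,14,15,0)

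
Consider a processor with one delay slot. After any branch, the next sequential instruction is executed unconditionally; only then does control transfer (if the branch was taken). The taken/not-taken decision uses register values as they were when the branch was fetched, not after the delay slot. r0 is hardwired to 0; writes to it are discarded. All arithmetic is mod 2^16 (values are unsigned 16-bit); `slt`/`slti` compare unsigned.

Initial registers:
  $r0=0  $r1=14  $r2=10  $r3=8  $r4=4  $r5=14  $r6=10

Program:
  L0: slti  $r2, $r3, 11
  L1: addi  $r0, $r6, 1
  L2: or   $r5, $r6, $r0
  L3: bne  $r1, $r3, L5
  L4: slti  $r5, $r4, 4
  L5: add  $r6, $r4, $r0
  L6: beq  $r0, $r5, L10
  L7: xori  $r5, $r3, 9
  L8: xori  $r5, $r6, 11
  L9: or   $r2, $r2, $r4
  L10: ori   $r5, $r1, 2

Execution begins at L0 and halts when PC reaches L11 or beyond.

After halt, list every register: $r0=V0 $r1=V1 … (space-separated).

  step pc=0: slti  $r2, $r3, 11  regs=(0,14,1,8,4,14,10)
  step pc=1: addi  $r0, $r6, 1  regs=(0,14,1,8,4,14,10)
  step pc=2: or   $r5, $r6, $r0  regs=(0,14,1,8,4,10,10)
  step pc=3: bne  $r1, $r3, L5  cond=T  regs=(0,14,1,8,4,10,10)
  step pc=4: slti  $r5, $r4, 4  regs=(0,14,1,8,4,0,10)
  step pc=5: add  $r6, $r4, $r0  regs=(0,14,1,8,4,0,4)
  step pc=6: beq  $r0, $r5, L10  cond=T  regs=(0,14,1,8,4,0,4)
  step pc=7: xori  $r5, $r3, 9  regs=(0,14,1,8,4,1,4)
  step pc=10: ori   $r5, $r1, 2  regs=(0,14,1,8,4,14,4)

$r0=0 $r1=14 $r2=1 $r3=8 $r4=4 $r5=14 $r6=4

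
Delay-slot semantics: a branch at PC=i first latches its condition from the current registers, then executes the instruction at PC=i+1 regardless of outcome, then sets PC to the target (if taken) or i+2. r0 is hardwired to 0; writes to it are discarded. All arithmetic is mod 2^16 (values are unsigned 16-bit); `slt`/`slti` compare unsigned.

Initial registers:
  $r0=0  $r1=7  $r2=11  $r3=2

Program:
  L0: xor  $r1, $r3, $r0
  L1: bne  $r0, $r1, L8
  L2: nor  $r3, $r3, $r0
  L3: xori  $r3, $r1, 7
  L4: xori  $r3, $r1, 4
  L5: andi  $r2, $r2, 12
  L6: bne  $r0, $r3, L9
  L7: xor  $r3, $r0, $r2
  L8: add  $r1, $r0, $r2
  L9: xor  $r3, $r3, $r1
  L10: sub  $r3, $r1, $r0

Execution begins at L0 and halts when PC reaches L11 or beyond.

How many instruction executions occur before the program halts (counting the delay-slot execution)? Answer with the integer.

[0] xor  $r1, $r3, $r0  →  {$r0:0, $r1:2, $r2:11, $r3:2}
[1] bne  $r0, $r1, L8  →  {$r0:0, $r1:2, $r2:11, $r3:2}  ⟨branch taken⟩
[2] nor  $r3, $r3, $r0  →  {$r0:0, $r1:2, $r2:11, $r3:65533}
[8] add  $r1, $r0, $r2  →  {$r0:0, $r1:11, $r2:11, $r3:65533}
[9] xor  $r3, $r3, $r1  →  {$r0:0, $r1:11, $r2:11, $r3:65526}
[10] sub  $r3, $r1, $r0  →  {$r0:0, $r1:11, $r2:11, $r3:11}

6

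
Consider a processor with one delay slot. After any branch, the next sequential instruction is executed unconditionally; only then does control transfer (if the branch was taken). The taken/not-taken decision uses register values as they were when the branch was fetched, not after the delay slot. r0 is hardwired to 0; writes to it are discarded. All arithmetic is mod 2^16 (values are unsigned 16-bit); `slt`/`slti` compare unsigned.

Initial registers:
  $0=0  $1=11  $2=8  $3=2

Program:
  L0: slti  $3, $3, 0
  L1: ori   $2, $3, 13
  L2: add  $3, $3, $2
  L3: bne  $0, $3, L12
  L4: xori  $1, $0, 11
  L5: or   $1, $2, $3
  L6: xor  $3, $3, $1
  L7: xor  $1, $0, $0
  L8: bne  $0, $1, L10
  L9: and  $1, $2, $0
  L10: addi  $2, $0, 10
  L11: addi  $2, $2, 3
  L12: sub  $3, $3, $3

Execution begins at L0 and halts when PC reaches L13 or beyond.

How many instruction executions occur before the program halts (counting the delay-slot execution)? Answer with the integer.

#0 slti  $3, $3, 0 ; 0/11/8/0
#1 ori   $2, $3, 13 ; 0/11/13/0
#2 add  $3, $3, $2 ; 0/11/13/13
#3 bne  $0, $3, L12 ; 0/11/13/13 ; →target
#4 xori  $1, $0, 11 ; 0/11/13/13
#12 sub  $3, $3, $3 ; 0/11/13/0

6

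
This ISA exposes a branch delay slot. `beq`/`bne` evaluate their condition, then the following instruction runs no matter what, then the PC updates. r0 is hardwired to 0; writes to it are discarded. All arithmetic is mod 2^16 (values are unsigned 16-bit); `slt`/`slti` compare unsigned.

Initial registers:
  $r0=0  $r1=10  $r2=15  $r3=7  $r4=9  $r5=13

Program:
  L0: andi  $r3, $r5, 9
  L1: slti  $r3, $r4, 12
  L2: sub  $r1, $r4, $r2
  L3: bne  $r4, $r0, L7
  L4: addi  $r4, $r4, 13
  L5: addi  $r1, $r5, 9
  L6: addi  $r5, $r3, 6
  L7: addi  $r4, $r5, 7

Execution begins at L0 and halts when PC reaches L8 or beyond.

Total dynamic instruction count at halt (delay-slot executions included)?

  step pc=0: andi  $r3, $r5, 9  regs=(0,10,15,9,9,13)
  step pc=1: slti  $r3, $r4, 12  regs=(0,10,15,1,9,13)
  step pc=2: sub  $r1, $r4, $r2  regs=(0,65530,15,1,9,13)
  step pc=3: bne  $r4, $r0, L7  cond=T  regs=(0,65530,15,1,9,13)
  step pc=4: addi  $r4, $r4, 13  regs=(0,65530,15,1,22,13)
  step pc=7: addi  $r4, $r5, 7  regs=(0,65530,15,1,20,13)

6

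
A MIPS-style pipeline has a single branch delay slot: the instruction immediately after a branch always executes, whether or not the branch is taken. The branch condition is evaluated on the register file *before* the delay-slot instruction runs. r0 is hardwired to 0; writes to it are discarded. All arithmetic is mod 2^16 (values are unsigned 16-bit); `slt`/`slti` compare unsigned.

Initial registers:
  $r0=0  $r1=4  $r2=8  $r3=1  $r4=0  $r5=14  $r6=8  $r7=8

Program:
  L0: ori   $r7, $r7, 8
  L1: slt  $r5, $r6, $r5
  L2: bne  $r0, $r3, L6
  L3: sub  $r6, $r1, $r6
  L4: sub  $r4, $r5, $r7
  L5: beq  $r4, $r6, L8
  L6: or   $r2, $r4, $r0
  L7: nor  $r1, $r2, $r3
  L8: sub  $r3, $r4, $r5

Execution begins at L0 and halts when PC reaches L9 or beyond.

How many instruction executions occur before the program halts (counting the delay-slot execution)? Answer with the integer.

PC=0  ori   $r7, $r7, 8      | $r0=0 $r1=4 $r2=8 $r3=1 $r4=0 $r5=14 $r6=8 $r7=8
PC=1  slt  $r5, $r6, $r5     | $r0=0 $r1=4 $r2=8 $r3=1 $r4=0 $r5=1 $r6=8 $r7=8
PC=2  bne  $r0, $r3, L6      | $r0=0 $r1=4 $r2=8 $r3=1 $r4=0 $r5=1 $r6=8 $r7=8  [TAKEN]
PC=3  sub  $r6, $r1, $r6     | $r0=0 $r1=4 $r2=8 $r3=1 $r4=0 $r5=1 $r6=65532 $r7=8
PC=6  or   $r2, $r4, $r0     | $r0=0 $r1=4 $r2=0 $r3=1 $r4=0 $r5=1 $r6=65532 $r7=8
PC=7  nor  $r1, $r2, $r3     | $r0=0 $r1=65534 $r2=0 $r3=1 $r4=0 $r5=1 $r6=65532 $r7=8
PC=8  sub  $r3, $r4, $r5     | $r0=0 $r1=65534 $r2=0 $r3=65535 $r4=0 $r5=1 $r6=65532 $r7=8

7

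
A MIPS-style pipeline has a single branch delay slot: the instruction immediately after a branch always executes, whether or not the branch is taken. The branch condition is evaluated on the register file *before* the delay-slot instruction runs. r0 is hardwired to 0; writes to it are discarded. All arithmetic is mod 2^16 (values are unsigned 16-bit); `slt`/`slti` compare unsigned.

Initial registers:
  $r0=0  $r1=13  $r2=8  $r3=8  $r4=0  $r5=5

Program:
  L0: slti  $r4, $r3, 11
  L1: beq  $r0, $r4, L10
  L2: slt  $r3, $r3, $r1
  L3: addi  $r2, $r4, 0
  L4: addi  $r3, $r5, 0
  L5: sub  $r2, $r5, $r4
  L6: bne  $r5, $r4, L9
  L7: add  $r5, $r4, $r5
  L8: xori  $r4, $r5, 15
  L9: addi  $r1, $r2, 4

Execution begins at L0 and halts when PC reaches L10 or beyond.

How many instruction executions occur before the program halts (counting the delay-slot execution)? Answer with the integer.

PC=0  slti  $r4, $r3, 11     | $r0=0 $r1=13 $r2=8 $r3=8 $r4=1 $r5=5
PC=1  beq  $r0, $r4, L10     | $r0=0 $r1=13 $r2=8 $r3=8 $r4=1 $r5=5  [not taken]
PC=2  slt  $r3, $r3, $r1     | $r0=0 $r1=13 $r2=8 $r3=1 $r4=1 $r5=5
PC=3  addi  $r2, $r4, 0      | $r0=0 $r1=13 $r2=1 $r3=1 $r4=1 $r5=5
PC=4  addi  $r3, $r5, 0      | $r0=0 $r1=13 $r2=1 $r3=5 $r4=1 $r5=5
PC=5  sub  $r2, $r5, $r4     | $r0=0 $r1=13 $r2=4 $r3=5 $r4=1 $r5=5
PC=6  bne  $r5, $r4, L9      | $r0=0 $r1=13 $r2=4 $r3=5 $r4=1 $r5=5  [TAKEN]
PC=7  add  $r5, $r4, $r5     | $r0=0 $r1=13 $r2=4 $r3=5 $r4=1 $r5=6
PC=9  addi  $r1, $r2, 4      | $r0=0 $r1=8 $r2=4 $r3=5 $r4=1 $r5=6

9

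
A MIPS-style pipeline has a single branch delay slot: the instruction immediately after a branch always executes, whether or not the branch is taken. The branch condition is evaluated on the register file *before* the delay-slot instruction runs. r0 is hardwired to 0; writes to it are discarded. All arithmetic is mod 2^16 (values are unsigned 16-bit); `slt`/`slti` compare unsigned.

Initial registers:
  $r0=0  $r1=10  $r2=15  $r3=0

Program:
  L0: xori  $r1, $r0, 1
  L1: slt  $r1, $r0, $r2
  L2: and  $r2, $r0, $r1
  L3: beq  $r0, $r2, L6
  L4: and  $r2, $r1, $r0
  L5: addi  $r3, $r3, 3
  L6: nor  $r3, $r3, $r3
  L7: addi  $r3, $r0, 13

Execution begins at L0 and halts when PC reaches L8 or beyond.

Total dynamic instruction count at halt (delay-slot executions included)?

PC=0  xori  $r1, $r0, 1      | $r0=0 $r1=1 $r2=15 $r3=0
PC=1  slt  $r1, $r0, $r2     | $r0=0 $r1=1 $r2=15 $r3=0
PC=2  and  $r2, $r0, $r1     | $r0=0 $r1=1 $r2=0 $r3=0
PC=3  beq  $r0, $r2, L6      | $r0=0 $r1=1 $r2=0 $r3=0  [TAKEN]
PC=4  and  $r2, $r1, $r0     | $r0=0 $r1=1 $r2=0 $r3=0
PC=6  nor  $r3, $r3, $r3     | $r0=0 $r1=1 $r2=0 $r3=65535
PC=7  addi  $r3, $r0, 13     | $r0=0 $r1=1 $r2=0 $r3=13

7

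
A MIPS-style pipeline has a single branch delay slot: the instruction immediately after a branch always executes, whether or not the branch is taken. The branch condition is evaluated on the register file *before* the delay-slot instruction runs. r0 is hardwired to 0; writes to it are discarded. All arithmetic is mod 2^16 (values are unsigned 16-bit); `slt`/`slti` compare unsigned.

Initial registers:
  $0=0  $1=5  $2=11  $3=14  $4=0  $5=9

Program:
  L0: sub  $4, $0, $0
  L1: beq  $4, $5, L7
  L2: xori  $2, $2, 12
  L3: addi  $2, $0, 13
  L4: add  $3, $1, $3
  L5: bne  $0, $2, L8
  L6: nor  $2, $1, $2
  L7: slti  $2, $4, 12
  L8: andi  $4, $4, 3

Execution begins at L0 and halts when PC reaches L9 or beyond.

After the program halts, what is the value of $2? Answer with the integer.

65522

PC=0  sub  $4, $0, $0        | $0=0 $1=5 $2=11 $3=14 $4=0 $5=9
PC=1  beq  $4, $5, L7        | $0=0 $1=5 $2=11 $3=14 $4=0 $5=9  [not taken]
PC=2  xori  $2, $2, 12       | $0=0 $1=5 $2=7 $3=14 $4=0 $5=9
PC=3  addi  $2, $0, 13       | $0=0 $1=5 $2=13 $3=14 $4=0 $5=9
PC=4  add  $3, $1, $3        | $0=0 $1=5 $2=13 $3=19 $4=0 $5=9
PC=5  bne  $0, $2, L8        | $0=0 $1=5 $2=13 $3=19 $4=0 $5=9  [TAKEN]
PC=6  nor  $2, $1, $2        | $0=0 $1=5 $2=65522 $3=19 $4=0 $5=9
PC=8  andi  $4, $4, 3        | $0=0 $1=5 $2=65522 $3=19 $4=0 $5=9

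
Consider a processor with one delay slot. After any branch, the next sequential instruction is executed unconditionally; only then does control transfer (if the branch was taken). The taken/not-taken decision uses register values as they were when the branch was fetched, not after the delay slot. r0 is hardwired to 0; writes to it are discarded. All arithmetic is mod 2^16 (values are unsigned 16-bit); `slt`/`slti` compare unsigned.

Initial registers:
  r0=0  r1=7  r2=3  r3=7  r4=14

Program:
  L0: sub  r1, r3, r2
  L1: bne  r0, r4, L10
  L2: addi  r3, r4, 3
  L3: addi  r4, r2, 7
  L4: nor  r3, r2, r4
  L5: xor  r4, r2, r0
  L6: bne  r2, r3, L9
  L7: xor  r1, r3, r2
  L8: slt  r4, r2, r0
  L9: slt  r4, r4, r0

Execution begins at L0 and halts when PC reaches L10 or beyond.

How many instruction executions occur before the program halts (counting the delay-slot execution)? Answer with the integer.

3

[0] sub  r1, r3, r2  →  {r0:0, r1:4, r2:3, r3:7, r4:14}
[1] bne  r0, r4, L10  →  {r0:0, r1:4, r2:3, r3:7, r4:14}  ⟨branch taken⟩
[2] addi  r3, r4, 3  →  {r0:0, r1:4, r2:3, r3:17, r4:14}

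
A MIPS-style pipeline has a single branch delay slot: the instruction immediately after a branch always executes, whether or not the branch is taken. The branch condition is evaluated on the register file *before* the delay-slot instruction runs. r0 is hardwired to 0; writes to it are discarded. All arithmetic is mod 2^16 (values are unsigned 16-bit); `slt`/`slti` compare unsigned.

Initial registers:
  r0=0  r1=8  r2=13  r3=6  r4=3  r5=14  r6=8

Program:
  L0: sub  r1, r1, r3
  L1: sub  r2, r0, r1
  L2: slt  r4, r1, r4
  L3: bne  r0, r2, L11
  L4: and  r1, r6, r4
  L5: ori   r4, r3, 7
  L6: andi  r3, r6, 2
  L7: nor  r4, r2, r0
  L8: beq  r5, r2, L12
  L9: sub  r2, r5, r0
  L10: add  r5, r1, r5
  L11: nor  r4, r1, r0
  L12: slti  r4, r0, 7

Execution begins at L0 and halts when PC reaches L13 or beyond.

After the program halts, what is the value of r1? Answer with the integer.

PC=0  sub  r1, r1, r3        | r0=0 r1=2 r2=13 r3=6 r4=3 r5=14 r6=8
PC=1  sub  r2, r0, r1        | r0=0 r1=2 r2=65534 r3=6 r4=3 r5=14 r6=8
PC=2  slt  r4, r1, r4        | r0=0 r1=2 r2=65534 r3=6 r4=1 r5=14 r6=8
PC=3  bne  r0, r2, L11       | r0=0 r1=2 r2=65534 r3=6 r4=1 r5=14 r6=8  [TAKEN]
PC=4  and  r1, r6, r4        | r0=0 r1=0 r2=65534 r3=6 r4=1 r5=14 r6=8
PC=11 nor  r4, r1, r0        | r0=0 r1=0 r2=65534 r3=6 r4=65535 r5=14 r6=8
PC=12 slti  r4, r0, 7        | r0=0 r1=0 r2=65534 r3=6 r4=1 r5=14 r6=8

0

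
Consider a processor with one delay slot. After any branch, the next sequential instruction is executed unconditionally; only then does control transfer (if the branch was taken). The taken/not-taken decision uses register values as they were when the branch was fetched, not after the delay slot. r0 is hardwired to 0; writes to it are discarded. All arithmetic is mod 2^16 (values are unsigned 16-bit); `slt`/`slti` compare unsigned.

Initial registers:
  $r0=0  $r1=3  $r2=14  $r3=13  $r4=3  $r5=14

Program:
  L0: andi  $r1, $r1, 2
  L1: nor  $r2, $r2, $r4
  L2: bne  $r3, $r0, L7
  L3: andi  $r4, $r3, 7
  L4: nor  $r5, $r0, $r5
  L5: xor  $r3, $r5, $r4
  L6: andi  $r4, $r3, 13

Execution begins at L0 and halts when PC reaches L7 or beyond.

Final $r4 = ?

5

  step pc=0: andi  $r1, $r1, 2  regs=(0,2,14,13,3,14)
  step pc=1: nor  $r2, $r2, $r4  regs=(0,2,65520,13,3,14)
  step pc=2: bne  $r3, $r0, L7  cond=T  regs=(0,2,65520,13,3,14)
  step pc=3: andi  $r4, $r3, 7  regs=(0,2,65520,13,5,14)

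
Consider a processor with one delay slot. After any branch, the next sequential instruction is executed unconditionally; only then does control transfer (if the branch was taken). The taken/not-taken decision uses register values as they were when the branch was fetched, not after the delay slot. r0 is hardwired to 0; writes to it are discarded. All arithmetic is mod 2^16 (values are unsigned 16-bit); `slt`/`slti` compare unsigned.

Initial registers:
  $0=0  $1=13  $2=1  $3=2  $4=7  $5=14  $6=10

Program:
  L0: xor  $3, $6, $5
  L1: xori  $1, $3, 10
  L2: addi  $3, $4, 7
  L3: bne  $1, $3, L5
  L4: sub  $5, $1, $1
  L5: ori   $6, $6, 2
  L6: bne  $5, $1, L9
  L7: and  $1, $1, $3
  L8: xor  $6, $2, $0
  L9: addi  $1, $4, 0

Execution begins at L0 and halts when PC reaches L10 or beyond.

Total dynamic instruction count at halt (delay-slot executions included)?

[0] xor  $3, $6, $5  →  {$0:0, $1:13, $2:1, $3:4, $4:7, $5:14, $6:10}
[1] xori  $1, $3, 10  →  {$0:0, $1:14, $2:1, $3:4, $4:7, $5:14, $6:10}
[2] addi  $3, $4, 7  →  {$0:0, $1:14, $2:1, $3:14, $4:7, $5:14, $6:10}
[3] bne  $1, $3, L5  →  {$0:0, $1:14, $2:1, $3:14, $4:7, $5:14, $6:10}  ⟨branch fallthrough⟩
[4] sub  $5, $1, $1  →  {$0:0, $1:14, $2:1, $3:14, $4:7, $5:0, $6:10}
[5] ori   $6, $6, 2  →  {$0:0, $1:14, $2:1, $3:14, $4:7, $5:0, $6:10}
[6] bne  $5, $1, L9  →  {$0:0, $1:14, $2:1, $3:14, $4:7, $5:0, $6:10}  ⟨branch taken⟩
[7] and  $1, $1, $3  →  {$0:0, $1:14, $2:1, $3:14, $4:7, $5:0, $6:10}
[9] addi  $1, $4, 0  →  {$0:0, $1:7, $2:1, $3:14, $4:7, $5:0, $6:10}

9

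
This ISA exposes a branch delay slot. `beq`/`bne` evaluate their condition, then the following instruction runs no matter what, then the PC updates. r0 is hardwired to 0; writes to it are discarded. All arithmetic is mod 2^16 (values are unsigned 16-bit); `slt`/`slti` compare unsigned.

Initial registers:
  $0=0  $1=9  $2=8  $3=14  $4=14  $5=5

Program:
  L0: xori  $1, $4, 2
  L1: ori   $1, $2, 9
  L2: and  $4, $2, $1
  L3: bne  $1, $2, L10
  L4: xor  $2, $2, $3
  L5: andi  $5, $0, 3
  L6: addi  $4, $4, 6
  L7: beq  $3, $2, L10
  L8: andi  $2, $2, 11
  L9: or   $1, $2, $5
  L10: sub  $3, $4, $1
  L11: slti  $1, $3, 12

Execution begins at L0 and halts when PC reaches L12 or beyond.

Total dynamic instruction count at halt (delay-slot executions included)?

7

PC=0  xori  $1, $4, 2        | $0=0 $1=12 $2=8 $3=14 $4=14 $5=5
PC=1  ori   $1, $2, 9        | $0=0 $1=9 $2=8 $3=14 $4=14 $5=5
PC=2  and  $4, $2, $1        | $0=0 $1=9 $2=8 $3=14 $4=8 $5=5
PC=3  bne  $1, $2, L10       | $0=0 $1=9 $2=8 $3=14 $4=8 $5=5  [TAKEN]
PC=4  xor  $2, $2, $3        | $0=0 $1=9 $2=6 $3=14 $4=8 $5=5
PC=10 sub  $3, $4, $1        | $0=0 $1=9 $2=6 $3=65535 $4=8 $5=5
PC=11 slti  $1, $3, 12       | $0=0 $1=0 $2=6 $3=65535 $4=8 $5=5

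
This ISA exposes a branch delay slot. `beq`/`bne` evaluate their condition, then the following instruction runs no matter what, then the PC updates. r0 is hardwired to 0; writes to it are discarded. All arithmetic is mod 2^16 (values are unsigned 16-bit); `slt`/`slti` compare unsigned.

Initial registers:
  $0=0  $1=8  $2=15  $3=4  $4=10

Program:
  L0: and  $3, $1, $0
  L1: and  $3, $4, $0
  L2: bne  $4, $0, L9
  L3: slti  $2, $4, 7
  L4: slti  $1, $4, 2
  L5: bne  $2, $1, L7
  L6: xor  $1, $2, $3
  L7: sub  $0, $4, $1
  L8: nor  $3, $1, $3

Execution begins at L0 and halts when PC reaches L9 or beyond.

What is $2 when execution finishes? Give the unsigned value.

PC=0  and  $3, $1, $0        | $0=0 $1=8 $2=15 $3=0 $4=10
PC=1  and  $3, $4, $0        | $0=0 $1=8 $2=15 $3=0 $4=10
PC=2  bne  $4, $0, L9        | $0=0 $1=8 $2=15 $3=0 $4=10  [TAKEN]
PC=3  slti  $2, $4, 7        | $0=0 $1=8 $2=0 $3=0 $4=10

0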